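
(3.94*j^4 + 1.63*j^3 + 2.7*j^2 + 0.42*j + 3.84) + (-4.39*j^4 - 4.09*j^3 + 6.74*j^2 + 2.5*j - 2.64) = -0.45*j^4 - 2.46*j^3 + 9.44*j^2 + 2.92*j + 1.2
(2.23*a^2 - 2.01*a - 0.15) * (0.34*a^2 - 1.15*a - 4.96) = 0.7582*a^4 - 3.2479*a^3 - 8.8003*a^2 + 10.1421*a + 0.744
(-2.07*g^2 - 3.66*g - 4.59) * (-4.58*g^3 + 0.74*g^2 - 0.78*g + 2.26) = 9.4806*g^5 + 15.231*g^4 + 19.9284*g^3 - 5.22*g^2 - 4.6914*g - 10.3734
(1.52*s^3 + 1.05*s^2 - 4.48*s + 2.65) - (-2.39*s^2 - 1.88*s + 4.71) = 1.52*s^3 + 3.44*s^2 - 2.6*s - 2.06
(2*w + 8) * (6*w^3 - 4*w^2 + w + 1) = 12*w^4 + 40*w^3 - 30*w^2 + 10*w + 8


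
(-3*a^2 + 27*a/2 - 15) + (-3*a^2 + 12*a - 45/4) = -6*a^2 + 51*a/2 - 105/4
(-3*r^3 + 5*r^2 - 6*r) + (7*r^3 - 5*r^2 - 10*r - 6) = 4*r^3 - 16*r - 6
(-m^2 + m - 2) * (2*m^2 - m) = -2*m^4 + 3*m^3 - 5*m^2 + 2*m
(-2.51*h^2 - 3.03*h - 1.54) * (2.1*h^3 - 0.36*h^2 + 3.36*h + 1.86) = -5.271*h^5 - 5.4594*h^4 - 10.5768*h^3 - 14.295*h^2 - 10.8102*h - 2.8644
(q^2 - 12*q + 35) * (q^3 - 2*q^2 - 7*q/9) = q^5 - 14*q^4 + 524*q^3/9 - 182*q^2/3 - 245*q/9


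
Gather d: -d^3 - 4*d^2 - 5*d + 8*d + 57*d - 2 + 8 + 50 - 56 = -d^3 - 4*d^2 + 60*d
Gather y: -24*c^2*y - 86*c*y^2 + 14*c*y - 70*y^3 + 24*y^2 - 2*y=-70*y^3 + y^2*(24 - 86*c) + y*(-24*c^2 + 14*c - 2)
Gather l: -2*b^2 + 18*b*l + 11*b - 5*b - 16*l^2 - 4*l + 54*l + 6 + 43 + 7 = -2*b^2 + 6*b - 16*l^2 + l*(18*b + 50) + 56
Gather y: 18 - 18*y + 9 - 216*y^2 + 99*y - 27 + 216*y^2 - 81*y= 0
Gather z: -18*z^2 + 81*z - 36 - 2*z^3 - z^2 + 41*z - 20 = -2*z^3 - 19*z^2 + 122*z - 56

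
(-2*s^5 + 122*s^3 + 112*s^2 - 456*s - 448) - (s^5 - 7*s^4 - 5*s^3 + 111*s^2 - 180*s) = -3*s^5 + 7*s^4 + 127*s^3 + s^2 - 276*s - 448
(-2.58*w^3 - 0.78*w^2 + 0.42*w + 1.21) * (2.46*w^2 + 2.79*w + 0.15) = -6.3468*w^5 - 9.117*w^4 - 1.53*w^3 + 4.0314*w^2 + 3.4389*w + 0.1815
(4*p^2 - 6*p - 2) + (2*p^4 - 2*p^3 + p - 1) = 2*p^4 - 2*p^3 + 4*p^2 - 5*p - 3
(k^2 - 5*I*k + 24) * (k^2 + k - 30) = k^4 + k^3 - 5*I*k^3 - 6*k^2 - 5*I*k^2 + 24*k + 150*I*k - 720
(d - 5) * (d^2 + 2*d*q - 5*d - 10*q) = d^3 + 2*d^2*q - 10*d^2 - 20*d*q + 25*d + 50*q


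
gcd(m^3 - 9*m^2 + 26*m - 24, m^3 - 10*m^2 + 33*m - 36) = m^2 - 7*m + 12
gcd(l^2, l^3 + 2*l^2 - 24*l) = l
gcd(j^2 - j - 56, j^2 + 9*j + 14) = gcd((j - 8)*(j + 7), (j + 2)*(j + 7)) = j + 7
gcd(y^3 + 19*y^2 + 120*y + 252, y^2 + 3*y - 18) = y + 6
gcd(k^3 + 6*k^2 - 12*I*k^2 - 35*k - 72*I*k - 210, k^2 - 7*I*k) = k - 7*I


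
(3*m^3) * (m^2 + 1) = 3*m^5 + 3*m^3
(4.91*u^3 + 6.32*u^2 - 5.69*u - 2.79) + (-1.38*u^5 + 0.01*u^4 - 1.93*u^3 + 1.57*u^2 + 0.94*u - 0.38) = -1.38*u^5 + 0.01*u^4 + 2.98*u^3 + 7.89*u^2 - 4.75*u - 3.17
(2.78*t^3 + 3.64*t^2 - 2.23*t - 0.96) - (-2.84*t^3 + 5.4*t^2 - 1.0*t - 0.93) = 5.62*t^3 - 1.76*t^2 - 1.23*t - 0.0299999999999999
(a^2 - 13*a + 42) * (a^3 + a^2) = a^5 - 12*a^4 + 29*a^3 + 42*a^2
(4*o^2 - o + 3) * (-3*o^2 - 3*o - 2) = -12*o^4 - 9*o^3 - 14*o^2 - 7*o - 6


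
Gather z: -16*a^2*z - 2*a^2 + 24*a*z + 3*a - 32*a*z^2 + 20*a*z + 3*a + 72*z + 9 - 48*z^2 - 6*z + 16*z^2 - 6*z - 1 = -2*a^2 + 6*a + z^2*(-32*a - 32) + z*(-16*a^2 + 44*a + 60) + 8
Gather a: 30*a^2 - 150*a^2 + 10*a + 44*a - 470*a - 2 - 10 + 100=-120*a^2 - 416*a + 88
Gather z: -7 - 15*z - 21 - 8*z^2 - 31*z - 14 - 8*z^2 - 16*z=-16*z^2 - 62*z - 42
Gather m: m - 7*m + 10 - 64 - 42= -6*m - 96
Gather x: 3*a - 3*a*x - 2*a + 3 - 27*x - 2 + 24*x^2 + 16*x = a + 24*x^2 + x*(-3*a - 11) + 1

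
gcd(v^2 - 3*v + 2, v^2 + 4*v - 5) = v - 1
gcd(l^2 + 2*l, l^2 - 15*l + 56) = 1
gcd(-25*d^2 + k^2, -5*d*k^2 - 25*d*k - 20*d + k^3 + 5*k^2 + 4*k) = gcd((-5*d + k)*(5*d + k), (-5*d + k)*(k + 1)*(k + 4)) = 5*d - k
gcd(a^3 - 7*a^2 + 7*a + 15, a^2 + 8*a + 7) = a + 1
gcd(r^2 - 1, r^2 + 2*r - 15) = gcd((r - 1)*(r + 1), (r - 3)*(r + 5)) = 1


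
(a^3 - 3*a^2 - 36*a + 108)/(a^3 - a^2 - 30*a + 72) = (a - 6)/(a - 4)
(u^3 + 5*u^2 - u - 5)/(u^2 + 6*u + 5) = u - 1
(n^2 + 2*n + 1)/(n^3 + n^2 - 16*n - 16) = (n + 1)/(n^2 - 16)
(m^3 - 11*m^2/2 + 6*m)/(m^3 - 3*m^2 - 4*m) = (m - 3/2)/(m + 1)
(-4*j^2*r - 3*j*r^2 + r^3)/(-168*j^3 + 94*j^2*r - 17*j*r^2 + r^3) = r*(j + r)/(42*j^2 - 13*j*r + r^2)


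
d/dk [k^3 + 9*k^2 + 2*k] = 3*k^2 + 18*k + 2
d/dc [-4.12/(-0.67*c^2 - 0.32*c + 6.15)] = (-5.5208*c - 1.3184)/(0.67*c^2 + 0.32*c - 6.15)^2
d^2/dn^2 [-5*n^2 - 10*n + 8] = -10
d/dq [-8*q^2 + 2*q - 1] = 2 - 16*q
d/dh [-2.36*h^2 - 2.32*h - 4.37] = -4.72*h - 2.32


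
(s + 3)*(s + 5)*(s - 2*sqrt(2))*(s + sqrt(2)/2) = s^4 - 3*sqrt(2)*s^3/2 + 8*s^3 - 12*sqrt(2)*s^2 + 13*s^2 - 45*sqrt(2)*s/2 - 16*s - 30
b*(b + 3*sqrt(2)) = b^2 + 3*sqrt(2)*b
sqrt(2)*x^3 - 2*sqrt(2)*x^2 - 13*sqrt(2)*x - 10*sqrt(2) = (x - 5)*(x + 2)*(sqrt(2)*x + sqrt(2))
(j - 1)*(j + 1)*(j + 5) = j^3 + 5*j^2 - j - 5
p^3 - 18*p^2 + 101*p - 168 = (p - 8)*(p - 7)*(p - 3)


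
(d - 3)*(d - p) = d^2 - d*p - 3*d + 3*p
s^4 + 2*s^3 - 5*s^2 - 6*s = s*(s - 2)*(s + 1)*(s + 3)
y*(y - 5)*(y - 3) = y^3 - 8*y^2 + 15*y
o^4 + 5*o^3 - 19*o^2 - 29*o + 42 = (o - 3)*(o - 1)*(o + 2)*(o + 7)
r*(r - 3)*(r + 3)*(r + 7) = r^4 + 7*r^3 - 9*r^2 - 63*r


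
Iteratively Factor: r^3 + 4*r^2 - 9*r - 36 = (r - 3)*(r^2 + 7*r + 12) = (r - 3)*(r + 3)*(r + 4)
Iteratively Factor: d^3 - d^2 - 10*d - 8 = (d - 4)*(d^2 + 3*d + 2) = (d - 4)*(d + 1)*(d + 2)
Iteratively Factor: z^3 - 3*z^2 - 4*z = (z)*(z^2 - 3*z - 4) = z*(z + 1)*(z - 4)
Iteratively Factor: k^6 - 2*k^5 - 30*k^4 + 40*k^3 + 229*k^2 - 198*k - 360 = (k - 5)*(k^5 + 3*k^4 - 15*k^3 - 35*k^2 + 54*k + 72) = (k - 5)*(k - 2)*(k^4 + 5*k^3 - 5*k^2 - 45*k - 36) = (k - 5)*(k - 2)*(k + 3)*(k^3 + 2*k^2 - 11*k - 12) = (k - 5)*(k - 3)*(k - 2)*(k + 3)*(k^2 + 5*k + 4) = (k - 5)*(k - 3)*(k - 2)*(k + 3)*(k + 4)*(k + 1)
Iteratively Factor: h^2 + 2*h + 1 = (h + 1)*(h + 1)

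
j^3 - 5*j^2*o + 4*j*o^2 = j*(j - 4*o)*(j - o)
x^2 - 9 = (x - 3)*(x + 3)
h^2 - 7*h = h*(h - 7)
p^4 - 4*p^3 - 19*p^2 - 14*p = p*(p - 7)*(p + 1)*(p + 2)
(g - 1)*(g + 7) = g^2 + 6*g - 7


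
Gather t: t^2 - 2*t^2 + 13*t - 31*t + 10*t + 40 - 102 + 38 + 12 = -t^2 - 8*t - 12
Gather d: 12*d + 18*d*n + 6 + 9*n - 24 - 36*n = d*(18*n + 12) - 27*n - 18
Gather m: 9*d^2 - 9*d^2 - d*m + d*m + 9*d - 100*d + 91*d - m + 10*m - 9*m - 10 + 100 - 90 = 0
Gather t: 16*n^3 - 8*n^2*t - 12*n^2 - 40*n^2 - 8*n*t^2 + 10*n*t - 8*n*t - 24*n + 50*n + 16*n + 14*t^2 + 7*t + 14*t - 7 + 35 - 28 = 16*n^3 - 52*n^2 + 42*n + t^2*(14 - 8*n) + t*(-8*n^2 + 2*n + 21)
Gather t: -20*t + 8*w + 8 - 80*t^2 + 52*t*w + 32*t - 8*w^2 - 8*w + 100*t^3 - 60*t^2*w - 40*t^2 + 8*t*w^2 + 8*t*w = 100*t^3 + t^2*(-60*w - 120) + t*(8*w^2 + 60*w + 12) - 8*w^2 + 8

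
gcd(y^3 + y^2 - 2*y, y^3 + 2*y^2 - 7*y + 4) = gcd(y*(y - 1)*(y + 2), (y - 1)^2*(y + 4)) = y - 1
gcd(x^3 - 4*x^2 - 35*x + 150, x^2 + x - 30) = x^2 + x - 30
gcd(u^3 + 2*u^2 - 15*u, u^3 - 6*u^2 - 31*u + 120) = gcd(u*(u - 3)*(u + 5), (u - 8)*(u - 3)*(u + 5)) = u^2 + 2*u - 15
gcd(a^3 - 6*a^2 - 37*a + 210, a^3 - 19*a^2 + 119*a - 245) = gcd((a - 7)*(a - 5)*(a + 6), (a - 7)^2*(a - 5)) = a^2 - 12*a + 35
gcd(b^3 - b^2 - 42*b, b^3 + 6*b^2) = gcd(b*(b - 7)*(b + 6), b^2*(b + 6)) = b^2 + 6*b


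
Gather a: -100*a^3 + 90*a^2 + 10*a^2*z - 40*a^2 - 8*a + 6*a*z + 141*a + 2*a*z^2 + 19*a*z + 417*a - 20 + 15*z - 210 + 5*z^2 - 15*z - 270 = -100*a^3 + a^2*(10*z + 50) + a*(2*z^2 + 25*z + 550) + 5*z^2 - 500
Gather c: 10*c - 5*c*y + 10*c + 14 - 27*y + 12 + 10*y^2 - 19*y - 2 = c*(20 - 5*y) + 10*y^2 - 46*y + 24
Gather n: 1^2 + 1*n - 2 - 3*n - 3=-2*n - 4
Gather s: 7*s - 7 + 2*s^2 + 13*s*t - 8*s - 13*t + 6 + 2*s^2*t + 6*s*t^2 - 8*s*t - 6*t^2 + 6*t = s^2*(2*t + 2) + s*(6*t^2 + 5*t - 1) - 6*t^2 - 7*t - 1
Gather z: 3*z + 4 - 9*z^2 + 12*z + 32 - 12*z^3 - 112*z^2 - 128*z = -12*z^3 - 121*z^2 - 113*z + 36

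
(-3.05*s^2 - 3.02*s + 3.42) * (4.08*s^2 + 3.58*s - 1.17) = -12.444*s^4 - 23.2406*s^3 + 6.7105*s^2 + 15.777*s - 4.0014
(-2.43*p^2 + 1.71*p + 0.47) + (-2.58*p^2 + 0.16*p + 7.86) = -5.01*p^2 + 1.87*p + 8.33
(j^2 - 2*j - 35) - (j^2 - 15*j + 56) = 13*j - 91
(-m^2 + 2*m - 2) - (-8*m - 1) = -m^2 + 10*m - 1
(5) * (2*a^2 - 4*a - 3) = 10*a^2 - 20*a - 15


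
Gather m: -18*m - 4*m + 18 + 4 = 22 - 22*m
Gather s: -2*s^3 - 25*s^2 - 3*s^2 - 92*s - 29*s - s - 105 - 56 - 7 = -2*s^3 - 28*s^2 - 122*s - 168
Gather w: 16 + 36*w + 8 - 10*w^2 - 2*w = -10*w^2 + 34*w + 24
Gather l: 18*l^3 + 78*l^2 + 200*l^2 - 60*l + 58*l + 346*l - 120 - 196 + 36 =18*l^3 + 278*l^2 + 344*l - 280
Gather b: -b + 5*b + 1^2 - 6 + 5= 4*b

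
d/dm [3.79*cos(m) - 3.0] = -3.79*sin(m)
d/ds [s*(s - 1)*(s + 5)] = 3*s^2 + 8*s - 5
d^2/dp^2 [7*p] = 0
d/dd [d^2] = 2*d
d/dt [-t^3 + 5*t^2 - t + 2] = -3*t^2 + 10*t - 1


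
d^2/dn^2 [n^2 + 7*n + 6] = 2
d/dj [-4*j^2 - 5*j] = -8*j - 5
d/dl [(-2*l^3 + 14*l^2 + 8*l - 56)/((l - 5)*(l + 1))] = 2*(-l^4 + 8*l^3 - 17*l^2 - 14*l - 132)/(l^4 - 8*l^3 + 6*l^2 + 40*l + 25)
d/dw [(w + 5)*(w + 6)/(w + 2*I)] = (-(w + 5)*(w + 6) + (w + 2*I)*(2*w + 11))/(w + 2*I)^2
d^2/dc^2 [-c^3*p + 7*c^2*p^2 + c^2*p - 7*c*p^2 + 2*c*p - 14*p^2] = 2*p*(-3*c + 7*p + 1)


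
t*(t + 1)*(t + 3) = t^3 + 4*t^2 + 3*t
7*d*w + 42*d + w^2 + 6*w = (7*d + w)*(w + 6)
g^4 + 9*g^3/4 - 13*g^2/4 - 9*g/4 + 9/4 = (g - 1)*(g - 3/4)*(g + 1)*(g + 3)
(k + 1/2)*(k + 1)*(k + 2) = k^3 + 7*k^2/2 + 7*k/2 + 1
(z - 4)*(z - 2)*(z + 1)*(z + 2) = z^4 - 3*z^3 - 8*z^2 + 12*z + 16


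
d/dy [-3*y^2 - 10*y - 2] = -6*y - 10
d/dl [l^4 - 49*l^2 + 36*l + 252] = 4*l^3 - 98*l + 36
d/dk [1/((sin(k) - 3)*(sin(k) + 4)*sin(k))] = (-3*cos(k) - 2/tan(k) + 12*cos(k)/sin(k)^2)/((sin(k) - 3)^2*(sin(k) + 4)^2)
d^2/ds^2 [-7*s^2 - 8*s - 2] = -14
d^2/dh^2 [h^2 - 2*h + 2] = 2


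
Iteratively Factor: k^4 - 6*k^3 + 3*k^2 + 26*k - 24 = (k - 4)*(k^3 - 2*k^2 - 5*k + 6) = (k - 4)*(k + 2)*(k^2 - 4*k + 3) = (k - 4)*(k - 3)*(k + 2)*(k - 1)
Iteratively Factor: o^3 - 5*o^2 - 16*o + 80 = (o - 4)*(o^2 - o - 20) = (o - 5)*(o - 4)*(o + 4)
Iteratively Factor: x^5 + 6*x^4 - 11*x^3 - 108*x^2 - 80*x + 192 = (x + 4)*(x^4 + 2*x^3 - 19*x^2 - 32*x + 48) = (x - 4)*(x + 4)*(x^3 + 6*x^2 + 5*x - 12) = (x - 4)*(x + 4)^2*(x^2 + 2*x - 3) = (x - 4)*(x + 3)*(x + 4)^2*(x - 1)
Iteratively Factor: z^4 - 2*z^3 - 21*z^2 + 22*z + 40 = (z + 1)*(z^3 - 3*z^2 - 18*z + 40) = (z + 1)*(z + 4)*(z^2 - 7*z + 10) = (z - 2)*(z + 1)*(z + 4)*(z - 5)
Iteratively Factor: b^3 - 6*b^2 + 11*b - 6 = (b - 1)*(b^2 - 5*b + 6) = (b - 2)*(b - 1)*(b - 3)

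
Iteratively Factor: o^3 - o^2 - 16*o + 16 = (o + 4)*(o^2 - 5*o + 4) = (o - 4)*(o + 4)*(o - 1)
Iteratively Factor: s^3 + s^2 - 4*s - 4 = (s + 2)*(s^2 - s - 2) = (s - 2)*(s + 2)*(s + 1)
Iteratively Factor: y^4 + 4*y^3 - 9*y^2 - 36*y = (y - 3)*(y^3 + 7*y^2 + 12*y) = (y - 3)*(y + 4)*(y^2 + 3*y) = (y - 3)*(y + 3)*(y + 4)*(y)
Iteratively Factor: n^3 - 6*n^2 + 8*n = (n)*(n^2 - 6*n + 8) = n*(n - 4)*(n - 2)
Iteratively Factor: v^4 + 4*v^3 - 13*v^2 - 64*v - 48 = (v + 4)*(v^3 - 13*v - 12) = (v + 1)*(v + 4)*(v^2 - v - 12) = (v - 4)*(v + 1)*(v + 4)*(v + 3)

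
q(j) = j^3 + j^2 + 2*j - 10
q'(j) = 3*j^2 + 2*j + 2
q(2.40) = 14.38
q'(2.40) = 24.08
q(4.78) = 131.62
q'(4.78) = 80.11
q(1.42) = -2.28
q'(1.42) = 10.89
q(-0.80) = -11.47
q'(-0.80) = 2.32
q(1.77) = 2.22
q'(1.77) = 14.94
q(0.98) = -6.14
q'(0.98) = 6.84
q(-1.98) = -17.80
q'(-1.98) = 9.80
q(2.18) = 9.47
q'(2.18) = 20.62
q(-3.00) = -34.00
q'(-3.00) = 23.00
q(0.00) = -10.00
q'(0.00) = 2.00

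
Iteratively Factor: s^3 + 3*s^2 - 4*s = (s - 1)*(s^2 + 4*s) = s*(s - 1)*(s + 4)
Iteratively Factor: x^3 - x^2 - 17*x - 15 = (x - 5)*(x^2 + 4*x + 3) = (x - 5)*(x + 3)*(x + 1)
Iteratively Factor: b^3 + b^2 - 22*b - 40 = (b + 2)*(b^2 - b - 20) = (b + 2)*(b + 4)*(b - 5)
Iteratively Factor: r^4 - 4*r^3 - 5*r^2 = (r + 1)*(r^3 - 5*r^2) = r*(r + 1)*(r^2 - 5*r) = r*(r - 5)*(r + 1)*(r)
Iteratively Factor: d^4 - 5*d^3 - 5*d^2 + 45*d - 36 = (d - 3)*(d^3 - 2*d^2 - 11*d + 12) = (d - 3)*(d + 3)*(d^2 - 5*d + 4) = (d - 4)*(d - 3)*(d + 3)*(d - 1)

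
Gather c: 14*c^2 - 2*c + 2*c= 14*c^2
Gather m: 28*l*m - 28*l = 28*l*m - 28*l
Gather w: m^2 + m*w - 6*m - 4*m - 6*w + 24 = m^2 - 10*m + w*(m - 6) + 24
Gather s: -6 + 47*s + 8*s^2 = 8*s^2 + 47*s - 6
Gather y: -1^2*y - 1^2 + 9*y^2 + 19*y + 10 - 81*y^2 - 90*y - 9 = -72*y^2 - 72*y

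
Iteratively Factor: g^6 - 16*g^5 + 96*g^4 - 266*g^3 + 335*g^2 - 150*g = (g - 2)*(g^5 - 14*g^4 + 68*g^3 - 130*g^2 + 75*g) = (g - 5)*(g - 2)*(g^4 - 9*g^3 + 23*g^2 - 15*g) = (g - 5)^2*(g - 2)*(g^3 - 4*g^2 + 3*g) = (g - 5)^2*(g - 3)*(g - 2)*(g^2 - g) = (g - 5)^2*(g - 3)*(g - 2)*(g - 1)*(g)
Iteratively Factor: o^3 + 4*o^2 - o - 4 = (o - 1)*(o^2 + 5*o + 4) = (o - 1)*(o + 1)*(o + 4)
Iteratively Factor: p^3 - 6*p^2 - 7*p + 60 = (p + 3)*(p^2 - 9*p + 20) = (p - 5)*(p + 3)*(p - 4)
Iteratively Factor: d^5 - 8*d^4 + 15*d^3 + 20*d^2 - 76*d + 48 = (d - 2)*(d^4 - 6*d^3 + 3*d^2 + 26*d - 24) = (d - 2)*(d + 2)*(d^3 - 8*d^2 + 19*d - 12) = (d - 3)*(d - 2)*(d + 2)*(d^2 - 5*d + 4) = (d - 3)*(d - 2)*(d - 1)*(d + 2)*(d - 4)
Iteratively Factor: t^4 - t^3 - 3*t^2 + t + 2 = (t - 2)*(t^3 + t^2 - t - 1) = (t - 2)*(t - 1)*(t^2 + 2*t + 1) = (t - 2)*(t - 1)*(t + 1)*(t + 1)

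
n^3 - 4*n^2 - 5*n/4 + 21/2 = (n - 7/2)*(n - 2)*(n + 3/2)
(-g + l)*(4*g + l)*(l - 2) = -4*g^2*l + 8*g^2 + 3*g*l^2 - 6*g*l + l^3 - 2*l^2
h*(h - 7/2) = h^2 - 7*h/2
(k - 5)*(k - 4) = k^2 - 9*k + 20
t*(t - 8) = t^2 - 8*t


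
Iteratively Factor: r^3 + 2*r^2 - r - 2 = (r - 1)*(r^2 + 3*r + 2) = (r - 1)*(r + 1)*(r + 2)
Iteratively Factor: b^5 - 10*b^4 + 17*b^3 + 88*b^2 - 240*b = (b)*(b^4 - 10*b^3 + 17*b^2 + 88*b - 240) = b*(b - 4)*(b^3 - 6*b^2 - 7*b + 60) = b*(b - 4)*(b + 3)*(b^2 - 9*b + 20) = b*(b - 5)*(b - 4)*(b + 3)*(b - 4)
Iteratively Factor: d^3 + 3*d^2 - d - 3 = (d - 1)*(d^2 + 4*d + 3) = (d - 1)*(d + 1)*(d + 3)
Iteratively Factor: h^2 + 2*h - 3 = (h - 1)*(h + 3)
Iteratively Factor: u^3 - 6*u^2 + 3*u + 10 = (u - 5)*(u^2 - u - 2) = (u - 5)*(u + 1)*(u - 2)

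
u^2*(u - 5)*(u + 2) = u^4 - 3*u^3 - 10*u^2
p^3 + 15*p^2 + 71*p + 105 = (p + 3)*(p + 5)*(p + 7)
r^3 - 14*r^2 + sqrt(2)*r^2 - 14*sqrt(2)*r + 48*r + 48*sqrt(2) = (r - 8)*(r - 6)*(r + sqrt(2))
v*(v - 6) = v^2 - 6*v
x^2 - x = x*(x - 1)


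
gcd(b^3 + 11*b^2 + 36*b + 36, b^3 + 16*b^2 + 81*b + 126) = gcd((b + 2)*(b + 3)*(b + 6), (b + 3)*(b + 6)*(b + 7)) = b^2 + 9*b + 18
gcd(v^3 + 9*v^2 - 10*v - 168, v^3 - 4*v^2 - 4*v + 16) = v - 4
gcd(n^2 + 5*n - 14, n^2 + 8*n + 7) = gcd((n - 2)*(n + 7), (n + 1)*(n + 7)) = n + 7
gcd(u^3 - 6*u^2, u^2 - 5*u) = u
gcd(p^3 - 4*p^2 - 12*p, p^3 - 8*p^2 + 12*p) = p^2 - 6*p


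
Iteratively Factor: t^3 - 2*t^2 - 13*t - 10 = (t - 5)*(t^2 + 3*t + 2) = (t - 5)*(t + 1)*(t + 2)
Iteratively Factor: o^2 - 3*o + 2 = (o - 2)*(o - 1)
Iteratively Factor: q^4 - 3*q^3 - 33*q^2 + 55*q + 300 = (q + 4)*(q^3 - 7*q^2 - 5*q + 75) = (q - 5)*(q + 4)*(q^2 - 2*q - 15) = (q - 5)^2*(q + 4)*(q + 3)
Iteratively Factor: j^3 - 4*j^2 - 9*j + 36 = (j + 3)*(j^2 - 7*j + 12) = (j - 3)*(j + 3)*(j - 4)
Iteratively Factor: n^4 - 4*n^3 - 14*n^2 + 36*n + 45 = (n + 1)*(n^3 - 5*n^2 - 9*n + 45) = (n - 3)*(n + 1)*(n^2 - 2*n - 15) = (n - 3)*(n + 1)*(n + 3)*(n - 5)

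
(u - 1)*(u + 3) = u^2 + 2*u - 3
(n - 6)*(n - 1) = n^2 - 7*n + 6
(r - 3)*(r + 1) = r^2 - 2*r - 3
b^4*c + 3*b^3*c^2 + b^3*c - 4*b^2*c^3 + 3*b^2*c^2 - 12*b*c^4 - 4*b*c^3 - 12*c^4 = (b - 2*c)*(b + 2*c)*(b + 3*c)*(b*c + c)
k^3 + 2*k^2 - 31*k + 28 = (k - 4)*(k - 1)*(k + 7)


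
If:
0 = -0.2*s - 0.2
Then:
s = -1.00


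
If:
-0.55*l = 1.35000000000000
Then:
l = -2.45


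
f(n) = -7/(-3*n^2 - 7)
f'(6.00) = -0.02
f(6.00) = 0.06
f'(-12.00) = 0.00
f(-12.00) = 0.02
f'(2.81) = -0.13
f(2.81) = 0.23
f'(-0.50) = 0.35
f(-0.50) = 0.90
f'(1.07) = -0.41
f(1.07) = 0.67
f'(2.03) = -0.23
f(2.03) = 0.36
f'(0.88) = -0.43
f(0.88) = 0.75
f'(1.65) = -0.30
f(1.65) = 0.46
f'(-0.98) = 0.42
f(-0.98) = 0.71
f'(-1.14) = 0.40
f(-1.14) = 0.64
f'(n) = -42*n/(-3*n^2 - 7)^2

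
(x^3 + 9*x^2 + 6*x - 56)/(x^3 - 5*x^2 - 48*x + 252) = (x^2 + 2*x - 8)/(x^2 - 12*x + 36)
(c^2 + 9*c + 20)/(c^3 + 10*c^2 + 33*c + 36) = (c + 5)/(c^2 + 6*c + 9)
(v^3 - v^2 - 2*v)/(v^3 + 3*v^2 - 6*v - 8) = v/(v + 4)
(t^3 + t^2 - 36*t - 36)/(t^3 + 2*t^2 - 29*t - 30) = (t - 6)/(t - 5)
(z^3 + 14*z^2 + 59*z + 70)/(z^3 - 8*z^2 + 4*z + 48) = (z^2 + 12*z + 35)/(z^2 - 10*z + 24)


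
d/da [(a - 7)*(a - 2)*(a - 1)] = 3*a^2 - 20*a + 23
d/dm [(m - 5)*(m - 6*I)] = 2*m - 5 - 6*I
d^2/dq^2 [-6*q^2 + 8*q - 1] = -12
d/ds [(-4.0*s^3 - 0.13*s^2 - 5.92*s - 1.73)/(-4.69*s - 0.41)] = (37.52*s^3 + 5.5297*s^2 + 0.1066*s - 5.6865)/(21.9961*s^2 + 3.8458*s + 0.1681)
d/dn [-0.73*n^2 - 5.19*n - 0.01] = -1.46*n - 5.19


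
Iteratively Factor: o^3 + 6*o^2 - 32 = (o + 4)*(o^2 + 2*o - 8) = (o - 2)*(o + 4)*(o + 4)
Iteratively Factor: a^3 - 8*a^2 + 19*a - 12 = (a - 1)*(a^2 - 7*a + 12) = (a - 4)*(a - 1)*(a - 3)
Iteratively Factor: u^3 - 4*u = (u + 2)*(u^2 - 2*u) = (u - 2)*(u + 2)*(u)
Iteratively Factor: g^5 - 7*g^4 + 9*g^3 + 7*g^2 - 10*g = (g - 1)*(g^4 - 6*g^3 + 3*g^2 + 10*g) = g*(g - 1)*(g^3 - 6*g^2 + 3*g + 10) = g*(g - 2)*(g - 1)*(g^2 - 4*g - 5) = g*(g - 5)*(g - 2)*(g - 1)*(g + 1)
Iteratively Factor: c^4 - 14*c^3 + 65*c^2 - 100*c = (c - 5)*(c^3 - 9*c^2 + 20*c) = (c - 5)*(c - 4)*(c^2 - 5*c) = c*(c - 5)*(c - 4)*(c - 5)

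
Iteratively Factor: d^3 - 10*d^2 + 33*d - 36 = (d - 3)*(d^2 - 7*d + 12) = (d - 3)^2*(d - 4)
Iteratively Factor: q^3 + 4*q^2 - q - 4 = (q + 4)*(q^2 - 1) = (q + 1)*(q + 4)*(q - 1)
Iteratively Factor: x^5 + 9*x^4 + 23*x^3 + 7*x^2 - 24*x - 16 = (x + 4)*(x^4 + 5*x^3 + 3*x^2 - 5*x - 4) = (x - 1)*(x + 4)*(x^3 + 6*x^2 + 9*x + 4) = (x - 1)*(x + 1)*(x + 4)*(x^2 + 5*x + 4) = (x - 1)*(x + 1)*(x + 4)^2*(x + 1)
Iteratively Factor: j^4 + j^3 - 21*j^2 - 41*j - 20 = (j + 1)*(j^3 - 21*j - 20) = (j + 1)*(j + 4)*(j^2 - 4*j - 5) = (j - 5)*(j + 1)*(j + 4)*(j + 1)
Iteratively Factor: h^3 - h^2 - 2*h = (h)*(h^2 - h - 2) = h*(h - 2)*(h + 1)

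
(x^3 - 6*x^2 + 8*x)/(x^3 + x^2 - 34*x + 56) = x/(x + 7)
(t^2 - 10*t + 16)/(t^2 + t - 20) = (t^2 - 10*t + 16)/(t^2 + t - 20)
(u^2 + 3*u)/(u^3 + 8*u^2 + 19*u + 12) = u/(u^2 + 5*u + 4)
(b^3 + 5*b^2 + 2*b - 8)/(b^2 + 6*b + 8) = b - 1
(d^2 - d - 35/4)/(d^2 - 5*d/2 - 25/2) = (d - 7/2)/(d - 5)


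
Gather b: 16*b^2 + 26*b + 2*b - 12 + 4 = 16*b^2 + 28*b - 8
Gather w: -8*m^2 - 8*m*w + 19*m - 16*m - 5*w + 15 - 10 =-8*m^2 + 3*m + w*(-8*m - 5) + 5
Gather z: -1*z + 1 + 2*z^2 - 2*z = 2*z^2 - 3*z + 1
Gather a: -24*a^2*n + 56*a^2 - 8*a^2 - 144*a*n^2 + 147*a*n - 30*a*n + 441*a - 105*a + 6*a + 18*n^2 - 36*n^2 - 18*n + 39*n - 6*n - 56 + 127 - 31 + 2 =a^2*(48 - 24*n) + a*(-144*n^2 + 117*n + 342) - 18*n^2 + 15*n + 42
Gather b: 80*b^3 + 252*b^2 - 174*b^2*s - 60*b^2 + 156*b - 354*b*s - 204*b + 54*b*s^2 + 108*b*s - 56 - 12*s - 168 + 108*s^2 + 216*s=80*b^3 + b^2*(192 - 174*s) + b*(54*s^2 - 246*s - 48) + 108*s^2 + 204*s - 224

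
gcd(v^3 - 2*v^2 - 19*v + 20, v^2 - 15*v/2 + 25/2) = v - 5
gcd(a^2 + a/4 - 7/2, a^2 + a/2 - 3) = a + 2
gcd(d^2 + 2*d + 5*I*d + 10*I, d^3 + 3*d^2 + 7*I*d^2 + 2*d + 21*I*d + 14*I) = d + 2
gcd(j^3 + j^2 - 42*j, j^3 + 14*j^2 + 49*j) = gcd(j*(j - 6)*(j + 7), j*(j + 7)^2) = j^2 + 7*j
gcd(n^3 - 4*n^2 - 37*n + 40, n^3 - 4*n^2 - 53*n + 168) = n - 8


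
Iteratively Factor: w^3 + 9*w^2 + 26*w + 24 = (w + 4)*(w^2 + 5*w + 6) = (w + 3)*(w + 4)*(w + 2)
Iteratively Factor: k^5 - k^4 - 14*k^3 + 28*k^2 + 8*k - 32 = (k + 4)*(k^4 - 5*k^3 + 6*k^2 + 4*k - 8) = (k + 1)*(k + 4)*(k^3 - 6*k^2 + 12*k - 8) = (k - 2)*(k + 1)*(k + 4)*(k^2 - 4*k + 4) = (k - 2)^2*(k + 1)*(k + 4)*(k - 2)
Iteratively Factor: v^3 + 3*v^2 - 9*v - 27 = (v - 3)*(v^2 + 6*v + 9) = (v - 3)*(v + 3)*(v + 3)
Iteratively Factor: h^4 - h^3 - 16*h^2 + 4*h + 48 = (h + 2)*(h^3 - 3*h^2 - 10*h + 24) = (h + 2)*(h + 3)*(h^2 - 6*h + 8) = (h - 4)*(h + 2)*(h + 3)*(h - 2)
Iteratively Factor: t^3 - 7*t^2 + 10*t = (t - 5)*(t^2 - 2*t) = t*(t - 5)*(t - 2)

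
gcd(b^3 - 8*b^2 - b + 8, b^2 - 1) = b^2 - 1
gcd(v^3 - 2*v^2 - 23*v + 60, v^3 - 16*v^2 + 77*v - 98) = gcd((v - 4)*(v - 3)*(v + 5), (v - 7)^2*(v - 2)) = 1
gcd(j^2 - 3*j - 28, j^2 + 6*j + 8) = j + 4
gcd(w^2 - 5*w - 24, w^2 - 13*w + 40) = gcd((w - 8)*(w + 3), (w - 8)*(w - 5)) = w - 8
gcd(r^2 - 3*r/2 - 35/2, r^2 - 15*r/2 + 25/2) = r - 5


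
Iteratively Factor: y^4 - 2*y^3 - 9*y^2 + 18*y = (y)*(y^3 - 2*y^2 - 9*y + 18) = y*(y - 2)*(y^2 - 9) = y*(y - 2)*(y + 3)*(y - 3)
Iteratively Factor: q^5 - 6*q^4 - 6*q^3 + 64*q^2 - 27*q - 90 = (q - 5)*(q^4 - q^3 - 11*q^2 + 9*q + 18) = (q - 5)*(q + 1)*(q^3 - 2*q^2 - 9*q + 18) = (q - 5)*(q - 2)*(q + 1)*(q^2 - 9) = (q - 5)*(q - 2)*(q + 1)*(q + 3)*(q - 3)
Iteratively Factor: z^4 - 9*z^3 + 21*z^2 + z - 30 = (z + 1)*(z^3 - 10*z^2 + 31*z - 30) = (z - 3)*(z + 1)*(z^2 - 7*z + 10) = (z - 3)*(z - 2)*(z + 1)*(z - 5)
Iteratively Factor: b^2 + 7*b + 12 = (b + 3)*(b + 4)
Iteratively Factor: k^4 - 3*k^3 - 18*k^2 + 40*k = (k)*(k^3 - 3*k^2 - 18*k + 40) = k*(k - 5)*(k^2 + 2*k - 8) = k*(k - 5)*(k + 4)*(k - 2)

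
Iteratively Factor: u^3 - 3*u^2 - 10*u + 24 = (u - 4)*(u^2 + u - 6) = (u - 4)*(u + 3)*(u - 2)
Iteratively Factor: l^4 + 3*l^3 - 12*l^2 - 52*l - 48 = (l + 2)*(l^3 + l^2 - 14*l - 24) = (l + 2)^2*(l^2 - l - 12) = (l + 2)^2*(l + 3)*(l - 4)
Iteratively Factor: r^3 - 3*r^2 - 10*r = (r - 5)*(r^2 + 2*r) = (r - 5)*(r + 2)*(r)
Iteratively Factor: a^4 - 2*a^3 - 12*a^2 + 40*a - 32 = (a + 4)*(a^3 - 6*a^2 + 12*a - 8) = (a - 2)*(a + 4)*(a^2 - 4*a + 4) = (a - 2)^2*(a + 4)*(a - 2)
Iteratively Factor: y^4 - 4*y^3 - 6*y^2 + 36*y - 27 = (y - 3)*(y^3 - y^2 - 9*y + 9) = (y - 3)*(y + 3)*(y^2 - 4*y + 3) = (y - 3)^2*(y + 3)*(y - 1)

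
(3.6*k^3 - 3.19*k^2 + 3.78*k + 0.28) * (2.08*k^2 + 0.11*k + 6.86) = 7.488*k^5 - 6.2392*k^4 + 32.2075*k^3 - 20.8852*k^2 + 25.9616*k + 1.9208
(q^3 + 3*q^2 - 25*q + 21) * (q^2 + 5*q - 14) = q^5 + 8*q^4 - 24*q^3 - 146*q^2 + 455*q - 294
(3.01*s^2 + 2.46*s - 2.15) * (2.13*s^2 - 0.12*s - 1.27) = 6.4113*s^4 + 4.8786*s^3 - 8.6974*s^2 - 2.8662*s + 2.7305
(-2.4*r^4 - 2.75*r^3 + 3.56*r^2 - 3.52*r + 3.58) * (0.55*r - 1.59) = -1.32*r^5 + 2.3035*r^4 + 6.3305*r^3 - 7.5964*r^2 + 7.5658*r - 5.6922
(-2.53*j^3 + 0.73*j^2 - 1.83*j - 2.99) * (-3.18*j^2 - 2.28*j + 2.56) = 8.0454*j^5 + 3.447*j^4 - 2.3218*j^3 + 15.5494*j^2 + 2.1324*j - 7.6544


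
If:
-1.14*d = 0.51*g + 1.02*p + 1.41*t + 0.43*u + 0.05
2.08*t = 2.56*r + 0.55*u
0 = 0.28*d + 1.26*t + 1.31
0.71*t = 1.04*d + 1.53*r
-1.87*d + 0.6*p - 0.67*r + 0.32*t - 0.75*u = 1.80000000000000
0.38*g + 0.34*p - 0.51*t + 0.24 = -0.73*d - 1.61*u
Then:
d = 0.53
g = -5.94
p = 4.01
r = -0.90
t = -1.16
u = -0.20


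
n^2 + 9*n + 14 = (n + 2)*(n + 7)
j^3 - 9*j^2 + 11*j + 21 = (j - 7)*(j - 3)*(j + 1)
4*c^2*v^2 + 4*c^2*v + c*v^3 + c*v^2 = v*(4*c + v)*(c*v + c)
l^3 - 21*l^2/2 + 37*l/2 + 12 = (l - 8)*(l - 3)*(l + 1/2)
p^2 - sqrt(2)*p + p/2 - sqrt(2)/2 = (p + 1/2)*(p - sqrt(2))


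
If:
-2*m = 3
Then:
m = -3/2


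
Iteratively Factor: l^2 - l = (l)*(l - 1)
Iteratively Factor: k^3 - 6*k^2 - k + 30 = (k - 5)*(k^2 - k - 6) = (k - 5)*(k + 2)*(k - 3)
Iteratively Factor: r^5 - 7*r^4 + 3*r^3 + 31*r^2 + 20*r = (r - 5)*(r^4 - 2*r^3 - 7*r^2 - 4*r) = (r - 5)*(r - 4)*(r^3 + 2*r^2 + r) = (r - 5)*(r - 4)*(r + 1)*(r^2 + r) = r*(r - 5)*(r - 4)*(r + 1)*(r + 1)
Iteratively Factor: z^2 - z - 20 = (z - 5)*(z + 4)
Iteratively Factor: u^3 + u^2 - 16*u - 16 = (u + 4)*(u^2 - 3*u - 4) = (u + 1)*(u + 4)*(u - 4)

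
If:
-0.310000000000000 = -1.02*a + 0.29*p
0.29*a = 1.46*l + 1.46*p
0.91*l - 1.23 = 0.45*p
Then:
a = 0.05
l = 0.91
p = -0.90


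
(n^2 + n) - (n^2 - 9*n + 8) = 10*n - 8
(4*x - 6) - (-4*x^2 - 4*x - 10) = 4*x^2 + 8*x + 4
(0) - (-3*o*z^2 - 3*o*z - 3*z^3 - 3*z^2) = 3*o*z^2 + 3*o*z + 3*z^3 + 3*z^2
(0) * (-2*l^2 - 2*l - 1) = 0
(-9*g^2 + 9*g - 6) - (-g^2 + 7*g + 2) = -8*g^2 + 2*g - 8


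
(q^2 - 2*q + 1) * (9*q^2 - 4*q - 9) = 9*q^4 - 22*q^3 + 8*q^2 + 14*q - 9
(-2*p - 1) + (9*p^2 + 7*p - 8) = 9*p^2 + 5*p - 9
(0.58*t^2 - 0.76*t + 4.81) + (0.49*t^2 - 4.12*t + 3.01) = 1.07*t^2 - 4.88*t + 7.82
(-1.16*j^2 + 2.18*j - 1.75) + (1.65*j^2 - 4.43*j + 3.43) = 0.49*j^2 - 2.25*j + 1.68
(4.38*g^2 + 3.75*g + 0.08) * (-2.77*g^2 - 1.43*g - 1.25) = -12.1326*g^4 - 16.6509*g^3 - 11.0591*g^2 - 4.8019*g - 0.1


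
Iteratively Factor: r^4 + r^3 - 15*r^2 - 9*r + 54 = (r + 3)*(r^3 - 2*r^2 - 9*r + 18) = (r - 3)*(r + 3)*(r^2 + r - 6) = (r - 3)*(r - 2)*(r + 3)*(r + 3)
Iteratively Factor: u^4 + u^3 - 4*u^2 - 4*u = (u + 2)*(u^3 - u^2 - 2*u) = (u - 2)*(u + 2)*(u^2 + u) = u*(u - 2)*(u + 2)*(u + 1)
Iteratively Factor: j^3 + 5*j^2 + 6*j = (j + 3)*(j^2 + 2*j) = j*(j + 3)*(j + 2)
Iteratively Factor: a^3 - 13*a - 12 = (a + 1)*(a^2 - a - 12) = (a - 4)*(a + 1)*(a + 3)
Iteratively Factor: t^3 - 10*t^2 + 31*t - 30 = (t - 3)*(t^2 - 7*t + 10) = (t - 3)*(t - 2)*(t - 5)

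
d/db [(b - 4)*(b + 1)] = 2*b - 3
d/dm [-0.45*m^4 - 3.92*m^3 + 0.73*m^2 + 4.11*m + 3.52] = -1.8*m^3 - 11.76*m^2 + 1.46*m + 4.11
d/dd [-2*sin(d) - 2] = -2*cos(d)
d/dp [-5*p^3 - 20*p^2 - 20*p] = -15*p^2 - 40*p - 20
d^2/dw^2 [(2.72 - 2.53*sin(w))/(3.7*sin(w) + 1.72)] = (-53.33772*sin(w)^2 + 24.794832*sin(w) + 106.67544)/(50.653*sin(w)^3 + 70.6404*sin(w)^2 + 32.83824*sin(w) + 5.088448)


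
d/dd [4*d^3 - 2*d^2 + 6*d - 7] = 12*d^2 - 4*d + 6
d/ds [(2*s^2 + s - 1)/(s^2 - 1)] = -1/(s^2 - 2*s + 1)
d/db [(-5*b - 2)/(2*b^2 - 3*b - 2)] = 2*(5*b^2 + 4*b + 2)/(4*b^4 - 12*b^3 + b^2 + 12*b + 4)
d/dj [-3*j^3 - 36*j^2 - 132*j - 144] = -9*j^2 - 72*j - 132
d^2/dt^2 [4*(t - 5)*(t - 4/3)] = 8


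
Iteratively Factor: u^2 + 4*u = (u)*(u + 4)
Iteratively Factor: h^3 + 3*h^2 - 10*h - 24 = (h + 2)*(h^2 + h - 12) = (h - 3)*(h + 2)*(h + 4)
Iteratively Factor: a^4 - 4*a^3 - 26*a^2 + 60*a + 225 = (a - 5)*(a^3 + a^2 - 21*a - 45) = (a - 5)^2*(a^2 + 6*a + 9) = (a - 5)^2*(a + 3)*(a + 3)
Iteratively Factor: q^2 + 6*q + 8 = (q + 2)*(q + 4)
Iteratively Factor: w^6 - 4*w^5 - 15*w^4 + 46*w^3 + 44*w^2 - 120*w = (w)*(w^5 - 4*w^4 - 15*w^3 + 46*w^2 + 44*w - 120) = w*(w - 5)*(w^4 + w^3 - 10*w^2 - 4*w + 24) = w*(w - 5)*(w - 2)*(w^3 + 3*w^2 - 4*w - 12) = w*(w - 5)*(w - 2)^2*(w^2 + 5*w + 6) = w*(w - 5)*(w - 2)^2*(w + 2)*(w + 3)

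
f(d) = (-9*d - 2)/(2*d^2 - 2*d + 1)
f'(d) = (2 - 4*d)*(-9*d - 2)/(2*d^2 - 2*d + 1)^2 - 9/(2*d^2 - 2*d + 1) = (18*d^2 + 8*d - 13)/(4*d^4 - 8*d^3 + 8*d^2 - 4*d + 1)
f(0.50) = -13.00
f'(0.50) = -18.00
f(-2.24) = 1.17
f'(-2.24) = 0.25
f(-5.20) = 0.68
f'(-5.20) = 0.10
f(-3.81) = 0.86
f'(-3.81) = 0.15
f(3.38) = -1.90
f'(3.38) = 0.75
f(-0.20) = -0.14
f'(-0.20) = -6.34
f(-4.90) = 0.72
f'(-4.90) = 0.11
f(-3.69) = 0.88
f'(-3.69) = 0.16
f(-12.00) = 0.34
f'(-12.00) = 0.03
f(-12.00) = 0.34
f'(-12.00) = 0.03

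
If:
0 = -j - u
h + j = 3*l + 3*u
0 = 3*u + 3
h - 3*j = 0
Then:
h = 3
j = 1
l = 7/3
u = -1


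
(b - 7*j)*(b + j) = b^2 - 6*b*j - 7*j^2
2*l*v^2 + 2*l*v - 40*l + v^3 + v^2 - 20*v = (2*l + v)*(v - 4)*(v + 5)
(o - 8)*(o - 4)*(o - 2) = o^3 - 14*o^2 + 56*o - 64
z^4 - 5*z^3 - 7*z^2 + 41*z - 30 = (z - 5)*(z - 2)*(z - 1)*(z + 3)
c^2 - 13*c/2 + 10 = (c - 4)*(c - 5/2)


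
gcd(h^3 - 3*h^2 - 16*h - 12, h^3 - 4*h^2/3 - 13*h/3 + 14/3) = h + 2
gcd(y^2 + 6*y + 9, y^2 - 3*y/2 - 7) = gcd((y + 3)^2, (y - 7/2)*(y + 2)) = 1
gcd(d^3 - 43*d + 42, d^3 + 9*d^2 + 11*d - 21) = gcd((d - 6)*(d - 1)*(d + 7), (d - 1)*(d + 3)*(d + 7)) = d^2 + 6*d - 7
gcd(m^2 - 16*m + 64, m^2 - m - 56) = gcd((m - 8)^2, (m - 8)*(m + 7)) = m - 8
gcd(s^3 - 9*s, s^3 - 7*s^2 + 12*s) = s^2 - 3*s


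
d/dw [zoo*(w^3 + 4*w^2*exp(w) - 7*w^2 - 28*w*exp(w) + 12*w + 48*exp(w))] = zoo*(w^2*exp(w) + w^2 + w*exp(w) + w + exp(w) + 1)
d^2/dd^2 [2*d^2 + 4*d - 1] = 4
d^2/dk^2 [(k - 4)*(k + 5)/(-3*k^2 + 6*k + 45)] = 2*(-3*k^3 + 15*k^2 - 165*k + 185)/(3*(k^6 - 6*k^5 - 33*k^4 + 172*k^3 + 495*k^2 - 1350*k - 3375))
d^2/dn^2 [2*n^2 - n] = 4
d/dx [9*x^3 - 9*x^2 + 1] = 9*x*(3*x - 2)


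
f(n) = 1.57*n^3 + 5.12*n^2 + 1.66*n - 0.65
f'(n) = 4.71*n^2 + 10.24*n + 1.66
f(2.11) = 40.40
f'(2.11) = 44.24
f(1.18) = 11.02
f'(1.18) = 20.30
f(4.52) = 256.44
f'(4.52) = 144.17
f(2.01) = 36.12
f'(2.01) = 41.27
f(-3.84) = -20.43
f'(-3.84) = 31.79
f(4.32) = 228.65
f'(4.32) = 133.80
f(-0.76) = 0.36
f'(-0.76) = -3.40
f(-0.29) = -0.74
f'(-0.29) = -0.91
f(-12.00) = -1996.25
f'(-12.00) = 557.02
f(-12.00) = -1996.25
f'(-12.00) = 557.02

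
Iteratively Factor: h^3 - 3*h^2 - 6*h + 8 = (h - 4)*(h^2 + h - 2) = (h - 4)*(h - 1)*(h + 2)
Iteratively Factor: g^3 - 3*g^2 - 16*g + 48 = (g + 4)*(g^2 - 7*g + 12) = (g - 3)*(g + 4)*(g - 4)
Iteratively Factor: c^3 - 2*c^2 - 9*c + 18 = (c - 3)*(c^2 + c - 6) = (c - 3)*(c - 2)*(c + 3)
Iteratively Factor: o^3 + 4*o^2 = (o + 4)*(o^2) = o*(o + 4)*(o)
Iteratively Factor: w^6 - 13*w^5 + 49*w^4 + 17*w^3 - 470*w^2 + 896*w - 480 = (w - 2)*(w^5 - 11*w^4 + 27*w^3 + 71*w^2 - 328*w + 240) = (w - 4)*(w - 2)*(w^4 - 7*w^3 - w^2 + 67*w - 60) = (w - 4)*(w - 2)*(w + 3)*(w^3 - 10*w^2 + 29*w - 20) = (w - 4)*(w - 2)*(w - 1)*(w + 3)*(w^2 - 9*w + 20) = (w - 4)^2*(w - 2)*(w - 1)*(w + 3)*(w - 5)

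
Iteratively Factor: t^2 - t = (t - 1)*(t)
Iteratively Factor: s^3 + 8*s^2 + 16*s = (s + 4)*(s^2 + 4*s) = s*(s + 4)*(s + 4)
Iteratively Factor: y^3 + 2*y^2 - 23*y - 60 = (y + 4)*(y^2 - 2*y - 15) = (y + 3)*(y + 4)*(y - 5)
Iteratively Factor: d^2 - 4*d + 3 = (d - 1)*(d - 3)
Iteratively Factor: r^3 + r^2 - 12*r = (r - 3)*(r^2 + 4*r) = r*(r - 3)*(r + 4)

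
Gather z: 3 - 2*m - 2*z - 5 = -2*m - 2*z - 2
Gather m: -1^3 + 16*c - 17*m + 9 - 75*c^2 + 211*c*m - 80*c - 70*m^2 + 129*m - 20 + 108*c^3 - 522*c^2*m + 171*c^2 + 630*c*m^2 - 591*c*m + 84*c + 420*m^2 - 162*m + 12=108*c^3 + 96*c^2 + 20*c + m^2*(630*c + 350) + m*(-522*c^2 - 380*c - 50)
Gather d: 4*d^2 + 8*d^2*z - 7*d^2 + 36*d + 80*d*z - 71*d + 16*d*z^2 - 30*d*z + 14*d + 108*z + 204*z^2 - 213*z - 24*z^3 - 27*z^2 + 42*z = d^2*(8*z - 3) + d*(16*z^2 + 50*z - 21) - 24*z^3 + 177*z^2 - 63*z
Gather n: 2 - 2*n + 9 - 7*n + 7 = 18 - 9*n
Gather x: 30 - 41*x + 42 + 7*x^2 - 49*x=7*x^2 - 90*x + 72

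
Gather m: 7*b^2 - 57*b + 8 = 7*b^2 - 57*b + 8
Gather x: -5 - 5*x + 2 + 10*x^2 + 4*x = 10*x^2 - x - 3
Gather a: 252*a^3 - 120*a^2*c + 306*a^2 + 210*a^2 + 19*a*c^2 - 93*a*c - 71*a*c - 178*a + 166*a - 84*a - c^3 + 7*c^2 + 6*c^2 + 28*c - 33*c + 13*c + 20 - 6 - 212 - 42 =252*a^3 + a^2*(516 - 120*c) + a*(19*c^2 - 164*c - 96) - c^3 + 13*c^2 + 8*c - 240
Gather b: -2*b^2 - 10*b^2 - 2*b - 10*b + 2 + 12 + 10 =-12*b^2 - 12*b + 24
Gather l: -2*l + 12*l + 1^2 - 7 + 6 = 10*l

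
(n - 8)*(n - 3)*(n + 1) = n^3 - 10*n^2 + 13*n + 24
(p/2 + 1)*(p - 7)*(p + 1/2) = p^3/2 - 9*p^2/4 - 33*p/4 - 7/2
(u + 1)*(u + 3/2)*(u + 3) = u^3 + 11*u^2/2 + 9*u + 9/2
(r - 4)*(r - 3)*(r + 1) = r^3 - 6*r^2 + 5*r + 12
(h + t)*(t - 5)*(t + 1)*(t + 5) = h*t^3 + h*t^2 - 25*h*t - 25*h + t^4 + t^3 - 25*t^2 - 25*t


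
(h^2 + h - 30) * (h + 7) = h^3 + 8*h^2 - 23*h - 210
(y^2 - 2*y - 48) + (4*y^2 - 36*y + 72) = 5*y^2 - 38*y + 24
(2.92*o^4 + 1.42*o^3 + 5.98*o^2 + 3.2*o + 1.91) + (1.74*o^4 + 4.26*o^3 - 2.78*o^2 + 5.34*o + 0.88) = 4.66*o^4 + 5.68*o^3 + 3.2*o^2 + 8.54*o + 2.79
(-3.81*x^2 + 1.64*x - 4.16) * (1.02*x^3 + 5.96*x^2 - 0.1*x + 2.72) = -3.8862*x^5 - 21.0348*x^4 + 5.9122*x^3 - 35.3208*x^2 + 4.8768*x - 11.3152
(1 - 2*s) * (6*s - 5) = -12*s^2 + 16*s - 5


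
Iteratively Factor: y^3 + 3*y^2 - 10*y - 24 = (y - 3)*(y^2 + 6*y + 8) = (y - 3)*(y + 2)*(y + 4)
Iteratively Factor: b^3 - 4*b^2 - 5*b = (b + 1)*(b^2 - 5*b) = (b - 5)*(b + 1)*(b)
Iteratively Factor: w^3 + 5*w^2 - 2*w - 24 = (w + 3)*(w^2 + 2*w - 8) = (w - 2)*(w + 3)*(w + 4)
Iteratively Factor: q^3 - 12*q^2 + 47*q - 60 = (q - 4)*(q^2 - 8*q + 15) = (q - 4)*(q - 3)*(q - 5)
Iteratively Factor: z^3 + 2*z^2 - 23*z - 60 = (z - 5)*(z^2 + 7*z + 12) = (z - 5)*(z + 4)*(z + 3)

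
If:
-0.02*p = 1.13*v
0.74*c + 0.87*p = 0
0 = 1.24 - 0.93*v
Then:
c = 88.57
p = -75.33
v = 1.33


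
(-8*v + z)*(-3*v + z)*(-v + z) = -24*v^3 + 35*v^2*z - 12*v*z^2 + z^3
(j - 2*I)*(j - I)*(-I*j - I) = -I*j^3 - 3*j^2 - I*j^2 - 3*j + 2*I*j + 2*I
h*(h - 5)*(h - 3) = h^3 - 8*h^2 + 15*h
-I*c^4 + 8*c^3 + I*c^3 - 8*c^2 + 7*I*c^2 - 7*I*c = c*(c - 1)*(c + 7*I)*(-I*c + 1)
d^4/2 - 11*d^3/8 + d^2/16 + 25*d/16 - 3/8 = (d/2 + 1/2)*(d - 2)*(d - 3/2)*(d - 1/4)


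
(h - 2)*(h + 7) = h^2 + 5*h - 14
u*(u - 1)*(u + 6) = u^3 + 5*u^2 - 6*u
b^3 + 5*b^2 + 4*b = b*(b + 1)*(b + 4)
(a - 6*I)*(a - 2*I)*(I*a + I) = I*a^3 + 8*a^2 + I*a^2 + 8*a - 12*I*a - 12*I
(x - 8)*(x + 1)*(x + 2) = x^3 - 5*x^2 - 22*x - 16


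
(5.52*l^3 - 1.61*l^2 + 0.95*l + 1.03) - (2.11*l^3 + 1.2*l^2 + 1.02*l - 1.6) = 3.41*l^3 - 2.81*l^2 - 0.0700000000000001*l + 2.63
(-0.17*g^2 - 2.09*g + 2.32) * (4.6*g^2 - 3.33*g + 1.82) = -0.782*g^4 - 9.0479*g^3 + 17.3223*g^2 - 11.5294*g + 4.2224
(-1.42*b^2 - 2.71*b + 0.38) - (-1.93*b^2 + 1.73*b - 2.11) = 0.51*b^2 - 4.44*b + 2.49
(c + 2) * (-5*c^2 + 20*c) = -5*c^3 + 10*c^2 + 40*c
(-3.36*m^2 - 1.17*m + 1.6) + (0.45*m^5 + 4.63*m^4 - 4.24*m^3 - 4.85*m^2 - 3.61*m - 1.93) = 0.45*m^5 + 4.63*m^4 - 4.24*m^3 - 8.21*m^2 - 4.78*m - 0.33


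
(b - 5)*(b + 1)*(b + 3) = b^3 - b^2 - 17*b - 15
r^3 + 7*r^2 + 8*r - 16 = (r - 1)*(r + 4)^2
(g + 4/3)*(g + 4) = g^2 + 16*g/3 + 16/3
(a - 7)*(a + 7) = a^2 - 49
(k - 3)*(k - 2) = k^2 - 5*k + 6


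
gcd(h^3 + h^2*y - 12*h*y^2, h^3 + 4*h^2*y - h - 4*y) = h + 4*y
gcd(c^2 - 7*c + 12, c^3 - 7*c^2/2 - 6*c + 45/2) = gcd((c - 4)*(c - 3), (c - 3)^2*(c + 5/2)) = c - 3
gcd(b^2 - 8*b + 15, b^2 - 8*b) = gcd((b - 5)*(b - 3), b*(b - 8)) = 1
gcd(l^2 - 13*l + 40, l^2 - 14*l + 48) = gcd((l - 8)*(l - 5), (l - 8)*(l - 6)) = l - 8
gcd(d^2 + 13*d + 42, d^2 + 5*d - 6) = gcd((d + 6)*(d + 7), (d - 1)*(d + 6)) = d + 6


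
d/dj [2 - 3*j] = -3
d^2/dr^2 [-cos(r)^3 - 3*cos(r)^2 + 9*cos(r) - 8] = -33*cos(r)/4 + 6*cos(2*r) + 9*cos(3*r)/4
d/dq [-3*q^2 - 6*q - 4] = -6*q - 6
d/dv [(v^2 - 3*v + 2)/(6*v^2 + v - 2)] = (19*v^2 - 28*v + 4)/(36*v^4 + 12*v^3 - 23*v^2 - 4*v + 4)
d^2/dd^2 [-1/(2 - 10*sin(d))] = 5*(-5*sin(d)^2 - sin(d) + 10)/(2*(5*sin(d) - 1)^3)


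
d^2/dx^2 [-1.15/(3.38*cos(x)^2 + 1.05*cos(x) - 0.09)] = (52.55224*(1 - cos(x)^2)^2 + 12.24405*cos(x)^3 + 28.943315*cos(x)^2 - 24.379425*cos(x) - 55.78765)/(3.38*cos(x)^2 + 1.05*cos(x) - 0.09)^3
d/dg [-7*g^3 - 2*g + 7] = -21*g^2 - 2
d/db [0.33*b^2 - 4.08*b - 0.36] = 0.66*b - 4.08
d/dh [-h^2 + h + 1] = 1 - 2*h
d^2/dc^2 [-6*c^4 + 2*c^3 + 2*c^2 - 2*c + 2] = -72*c^2 + 12*c + 4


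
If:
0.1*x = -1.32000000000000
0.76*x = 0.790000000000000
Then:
No Solution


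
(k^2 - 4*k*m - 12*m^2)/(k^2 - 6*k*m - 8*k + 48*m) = (k + 2*m)/(k - 8)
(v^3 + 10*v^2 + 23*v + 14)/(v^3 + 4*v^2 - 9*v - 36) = (v^3 + 10*v^2 + 23*v + 14)/(v^3 + 4*v^2 - 9*v - 36)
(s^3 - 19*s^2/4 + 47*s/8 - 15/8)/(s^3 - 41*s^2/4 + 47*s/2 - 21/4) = (8*s^2 - 14*s + 5)/(2*(4*s^2 - 29*s + 7))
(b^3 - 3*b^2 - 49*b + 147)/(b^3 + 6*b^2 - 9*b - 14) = (b^2 - 10*b + 21)/(b^2 - b - 2)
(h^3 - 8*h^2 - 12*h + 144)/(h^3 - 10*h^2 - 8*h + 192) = (h - 6)/(h - 8)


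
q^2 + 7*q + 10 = (q + 2)*(q + 5)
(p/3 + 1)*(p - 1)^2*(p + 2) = p^4/3 + p^3 - p^2 - 7*p/3 + 2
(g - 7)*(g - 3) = g^2 - 10*g + 21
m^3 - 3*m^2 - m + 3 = (m - 3)*(m - 1)*(m + 1)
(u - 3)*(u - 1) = u^2 - 4*u + 3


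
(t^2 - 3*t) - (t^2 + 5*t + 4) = -8*t - 4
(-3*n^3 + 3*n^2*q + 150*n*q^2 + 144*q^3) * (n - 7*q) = -3*n^4 + 24*n^3*q + 129*n^2*q^2 - 906*n*q^3 - 1008*q^4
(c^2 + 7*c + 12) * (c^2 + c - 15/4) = c^4 + 8*c^3 + 61*c^2/4 - 57*c/4 - 45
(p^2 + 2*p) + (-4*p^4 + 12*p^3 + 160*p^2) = -4*p^4 + 12*p^3 + 161*p^2 + 2*p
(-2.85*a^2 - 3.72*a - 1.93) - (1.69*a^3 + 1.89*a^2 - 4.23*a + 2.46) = -1.69*a^3 - 4.74*a^2 + 0.51*a - 4.39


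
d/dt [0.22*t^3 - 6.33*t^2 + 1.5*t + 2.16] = 0.66*t^2 - 12.66*t + 1.5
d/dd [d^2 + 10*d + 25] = 2*d + 10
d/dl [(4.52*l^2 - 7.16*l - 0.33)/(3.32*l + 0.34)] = (15.0064*l^2 + 3.0736*l - 1.3388)/(11.0224*l^2 + 2.2576*l + 0.1156)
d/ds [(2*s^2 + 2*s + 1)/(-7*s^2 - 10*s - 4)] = 2*(-3*s^2 - s + 1)/(49*s^4 + 140*s^3 + 156*s^2 + 80*s + 16)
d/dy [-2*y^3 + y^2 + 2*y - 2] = -6*y^2 + 2*y + 2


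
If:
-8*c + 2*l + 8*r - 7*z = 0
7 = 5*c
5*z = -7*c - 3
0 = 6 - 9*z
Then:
No Solution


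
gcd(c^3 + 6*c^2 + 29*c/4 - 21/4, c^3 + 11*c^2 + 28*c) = 1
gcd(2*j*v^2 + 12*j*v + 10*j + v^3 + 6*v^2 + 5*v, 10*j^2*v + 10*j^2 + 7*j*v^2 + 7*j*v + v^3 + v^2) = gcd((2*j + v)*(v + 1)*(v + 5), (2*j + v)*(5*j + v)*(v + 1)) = 2*j*v + 2*j + v^2 + v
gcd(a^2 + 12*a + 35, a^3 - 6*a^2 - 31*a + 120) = a + 5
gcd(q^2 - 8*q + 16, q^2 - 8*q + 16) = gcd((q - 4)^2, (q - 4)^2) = q^2 - 8*q + 16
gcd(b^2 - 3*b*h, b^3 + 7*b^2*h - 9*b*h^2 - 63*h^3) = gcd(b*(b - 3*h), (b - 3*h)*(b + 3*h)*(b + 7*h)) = b - 3*h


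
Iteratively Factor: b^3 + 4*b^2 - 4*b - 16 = (b + 2)*(b^2 + 2*b - 8) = (b - 2)*(b + 2)*(b + 4)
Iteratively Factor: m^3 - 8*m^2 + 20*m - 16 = (m - 2)*(m^2 - 6*m + 8) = (m - 4)*(m - 2)*(m - 2)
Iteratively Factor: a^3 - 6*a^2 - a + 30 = (a - 3)*(a^2 - 3*a - 10) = (a - 3)*(a + 2)*(a - 5)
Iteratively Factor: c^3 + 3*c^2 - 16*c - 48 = (c - 4)*(c^2 + 7*c + 12) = (c - 4)*(c + 3)*(c + 4)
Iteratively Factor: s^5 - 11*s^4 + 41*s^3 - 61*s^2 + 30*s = (s - 5)*(s^4 - 6*s^3 + 11*s^2 - 6*s) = s*(s - 5)*(s^3 - 6*s^2 + 11*s - 6) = s*(s - 5)*(s - 1)*(s^2 - 5*s + 6) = s*(s - 5)*(s - 2)*(s - 1)*(s - 3)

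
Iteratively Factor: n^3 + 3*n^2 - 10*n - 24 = (n - 3)*(n^2 + 6*n + 8) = (n - 3)*(n + 2)*(n + 4)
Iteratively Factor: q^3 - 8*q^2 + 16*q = (q - 4)*(q^2 - 4*q) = q*(q - 4)*(q - 4)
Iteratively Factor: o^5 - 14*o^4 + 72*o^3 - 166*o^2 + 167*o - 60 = (o - 5)*(o^4 - 9*o^3 + 27*o^2 - 31*o + 12) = (o - 5)*(o - 1)*(o^3 - 8*o^2 + 19*o - 12) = (o - 5)*(o - 4)*(o - 1)*(o^2 - 4*o + 3) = (o - 5)*(o - 4)*(o - 3)*(o - 1)*(o - 1)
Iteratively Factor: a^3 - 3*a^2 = (a)*(a^2 - 3*a) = a^2*(a - 3)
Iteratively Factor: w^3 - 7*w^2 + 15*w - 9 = (w - 3)*(w^2 - 4*w + 3) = (w - 3)^2*(w - 1)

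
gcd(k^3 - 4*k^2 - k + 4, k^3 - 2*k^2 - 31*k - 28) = k + 1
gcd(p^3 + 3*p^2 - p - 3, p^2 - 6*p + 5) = p - 1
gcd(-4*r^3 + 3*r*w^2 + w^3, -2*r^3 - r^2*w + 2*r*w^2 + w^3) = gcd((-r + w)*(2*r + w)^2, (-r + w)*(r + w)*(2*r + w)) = 2*r^2 - r*w - w^2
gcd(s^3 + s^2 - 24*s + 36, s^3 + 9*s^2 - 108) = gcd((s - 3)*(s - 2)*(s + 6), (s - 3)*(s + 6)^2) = s^2 + 3*s - 18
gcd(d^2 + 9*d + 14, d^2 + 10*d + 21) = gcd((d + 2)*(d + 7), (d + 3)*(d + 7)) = d + 7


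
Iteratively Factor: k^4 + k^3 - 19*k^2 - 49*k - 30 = (k - 5)*(k^3 + 6*k^2 + 11*k + 6) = (k - 5)*(k + 1)*(k^2 + 5*k + 6) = (k - 5)*(k + 1)*(k + 2)*(k + 3)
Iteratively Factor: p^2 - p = (p)*(p - 1)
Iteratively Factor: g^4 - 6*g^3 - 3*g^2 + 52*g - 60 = (g - 2)*(g^3 - 4*g^2 - 11*g + 30) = (g - 5)*(g - 2)*(g^2 + g - 6) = (g - 5)*(g - 2)*(g + 3)*(g - 2)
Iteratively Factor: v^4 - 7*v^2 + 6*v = (v + 3)*(v^3 - 3*v^2 + 2*v) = v*(v + 3)*(v^2 - 3*v + 2) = v*(v - 1)*(v + 3)*(v - 2)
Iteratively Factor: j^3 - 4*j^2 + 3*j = (j - 3)*(j^2 - j) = j*(j - 3)*(j - 1)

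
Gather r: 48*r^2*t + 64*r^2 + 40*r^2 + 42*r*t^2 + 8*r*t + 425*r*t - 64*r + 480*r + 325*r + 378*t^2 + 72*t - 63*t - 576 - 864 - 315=r^2*(48*t + 104) + r*(42*t^2 + 433*t + 741) + 378*t^2 + 9*t - 1755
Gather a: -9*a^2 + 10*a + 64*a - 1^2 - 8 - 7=-9*a^2 + 74*a - 16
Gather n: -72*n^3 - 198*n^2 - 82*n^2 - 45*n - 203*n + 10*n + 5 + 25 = -72*n^3 - 280*n^2 - 238*n + 30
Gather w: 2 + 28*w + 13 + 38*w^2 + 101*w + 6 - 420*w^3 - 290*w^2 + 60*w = -420*w^3 - 252*w^2 + 189*w + 21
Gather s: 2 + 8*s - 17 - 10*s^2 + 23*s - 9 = -10*s^2 + 31*s - 24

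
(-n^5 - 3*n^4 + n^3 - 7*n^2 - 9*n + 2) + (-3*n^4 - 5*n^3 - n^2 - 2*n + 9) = -n^5 - 6*n^4 - 4*n^3 - 8*n^2 - 11*n + 11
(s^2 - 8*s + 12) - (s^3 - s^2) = -s^3 + 2*s^2 - 8*s + 12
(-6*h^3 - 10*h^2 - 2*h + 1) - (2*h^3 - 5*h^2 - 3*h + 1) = -8*h^3 - 5*h^2 + h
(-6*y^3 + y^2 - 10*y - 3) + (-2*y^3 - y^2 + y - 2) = -8*y^3 - 9*y - 5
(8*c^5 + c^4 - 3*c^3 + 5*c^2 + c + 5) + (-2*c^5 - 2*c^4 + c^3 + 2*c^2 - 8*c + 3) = 6*c^5 - c^4 - 2*c^3 + 7*c^2 - 7*c + 8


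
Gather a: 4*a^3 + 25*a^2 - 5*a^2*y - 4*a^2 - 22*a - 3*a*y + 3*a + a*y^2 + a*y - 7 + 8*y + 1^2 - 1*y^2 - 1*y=4*a^3 + a^2*(21 - 5*y) + a*(y^2 - 2*y - 19) - y^2 + 7*y - 6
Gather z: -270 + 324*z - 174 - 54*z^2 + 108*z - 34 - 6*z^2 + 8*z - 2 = -60*z^2 + 440*z - 480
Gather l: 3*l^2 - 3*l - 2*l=3*l^2 - 5*l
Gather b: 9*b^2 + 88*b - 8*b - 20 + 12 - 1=9*b^2 + 80*b - 9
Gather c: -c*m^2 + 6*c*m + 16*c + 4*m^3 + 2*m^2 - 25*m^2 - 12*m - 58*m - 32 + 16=c*(-m^2 + 6*m + 16) + 4*m^3 - 23*m^2 - 70*m - 16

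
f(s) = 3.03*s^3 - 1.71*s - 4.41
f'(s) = 9.09*s^2 - 1.71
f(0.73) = -4.48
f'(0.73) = 3.13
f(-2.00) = -25.23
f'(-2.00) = 34.65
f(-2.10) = -28.88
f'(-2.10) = 38.38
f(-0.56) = -3.98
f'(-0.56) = 1.14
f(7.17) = 1100.19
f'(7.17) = 465.60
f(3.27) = 95.94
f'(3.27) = 95.49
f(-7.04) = -1049.58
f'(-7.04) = 448.80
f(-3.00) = -81.09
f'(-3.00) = 80.10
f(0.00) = -4.41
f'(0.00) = -1.71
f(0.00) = -4.41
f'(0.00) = -1.71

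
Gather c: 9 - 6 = 3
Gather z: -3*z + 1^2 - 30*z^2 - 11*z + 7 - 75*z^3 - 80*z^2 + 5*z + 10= -75*z^3 - 110*z^2 - 9*z + 18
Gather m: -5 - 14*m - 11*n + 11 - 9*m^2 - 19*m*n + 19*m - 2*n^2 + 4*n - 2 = -9*m^2 + m*(5 - 19*n) - 2*n^2 - 7*n + 4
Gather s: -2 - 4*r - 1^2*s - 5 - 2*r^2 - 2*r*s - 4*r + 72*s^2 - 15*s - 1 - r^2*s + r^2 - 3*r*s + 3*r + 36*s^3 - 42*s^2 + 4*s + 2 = -r^2 - 5*r + 36*s^3 + 30*s^2 + s*(-r^2 - 5*r - 12) - 6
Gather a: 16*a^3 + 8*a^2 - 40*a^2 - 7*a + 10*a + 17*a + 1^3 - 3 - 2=16*a^3 - 32*a^2 + 20*a - 4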